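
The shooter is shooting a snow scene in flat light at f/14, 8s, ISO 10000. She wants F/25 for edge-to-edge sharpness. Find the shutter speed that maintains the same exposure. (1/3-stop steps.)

Aperture: f/14 → f/16 → f/18 → f/20 → f/22 → f/25 — 1 2/3 stops stopped down (darker).
Need 1 2/3 stops brighter from the shutter speed: 8 → 10 → 13 → 15 → 20 → 25.

25 s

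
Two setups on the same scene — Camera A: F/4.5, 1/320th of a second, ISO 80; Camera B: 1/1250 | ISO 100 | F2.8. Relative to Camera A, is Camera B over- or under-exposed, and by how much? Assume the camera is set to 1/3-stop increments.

1/3 stop darker

Aperture: f/4.5 → f/4 → f/3.5 → f/3.2 → f/2.8 — 1 1/3 stops wider (brighter).
Shutter speed: 1/320 → 1/400 → 1/500 → 1/640 → 1/800 → 1/1000 → 1/1250 — 2 stops shorter (darker).
ISO: 80 → 100 — 1/3 stop raised (brighter).
Net: +1 1/3 −2 +1/3 = −1/3 stops.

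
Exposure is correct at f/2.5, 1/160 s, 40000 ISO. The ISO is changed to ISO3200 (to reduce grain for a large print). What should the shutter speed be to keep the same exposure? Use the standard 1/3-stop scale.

ISO: 40000 → 32000 → 25600 → 20000 → 16000 → 12800 → 10000 → 8000 → 6400 → 5000 → 4000 → 3200 — 3 2/3 stops lower (darker).
Need 3 2/3 stops brighter from the shutter speed: 1/160 → 1/125 → 1/100 → 1/80 → 1/60 → 1/50 → 1/40 → 1/30 → 1/25 → 1/20 → 1/15 → 1/13.

1/13s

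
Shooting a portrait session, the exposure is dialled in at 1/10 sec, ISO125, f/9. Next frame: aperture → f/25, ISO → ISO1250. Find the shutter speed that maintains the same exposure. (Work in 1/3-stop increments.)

Aperture: f/9 → f/10 → f/11 → f/13 → f/14 → f/16 → f/18 → f/20 → f/22 → f/25 — 3 stops narrower (darker).
ISO: 125 → 160 → 200 → 250 → 320 → 400 → 500 → 640 → 800 → 1000 → 1250 — 3 1/3 stops raised (brighter).
Net change so far: 1/3 stop brighter. Offset with the shutter speed: 1/10 → 1/13.

1/13s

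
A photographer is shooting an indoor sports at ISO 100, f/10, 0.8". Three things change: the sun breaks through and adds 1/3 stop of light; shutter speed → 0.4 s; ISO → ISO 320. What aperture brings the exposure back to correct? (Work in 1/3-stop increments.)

Scene light: 1/3 stop brighter.
Shutter speed: 0.8 → 0.6 → 0.5 → 0.4 — 1 stop faster (darker).
ISO: 100 → 125 → 160 → 200 → 250 → 320 — 1 2/3 stops raised (brighter).
Net so far: 1 stop brighter. Aperture: f/10 → f/11 → f/13 → f/14.

f/14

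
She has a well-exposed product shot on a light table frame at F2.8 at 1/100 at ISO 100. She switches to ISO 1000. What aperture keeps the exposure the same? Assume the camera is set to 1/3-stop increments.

ISO: 100 → 125 → 160 → 200 → 250 → 320 → 400 → 500 → 640 → 800 → 1000 — 3 1/3 stops raised (brighter).
Need 3 1/3 stops darker from the aperture: f/2.8 → f/3.2 → f/3.5 → f/4 → f/4.5 → f/5 → f/5.6 → f/6.3 → f/7.1 → f/8 → f/9.

f/9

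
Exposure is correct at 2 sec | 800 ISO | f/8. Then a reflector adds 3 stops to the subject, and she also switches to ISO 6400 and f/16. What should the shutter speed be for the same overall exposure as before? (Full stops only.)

Scene light: 3 stops brighter.
ISO: 800 → 1600 → 3200 → 6400 — 3 stops higher (brighter).
Aperture: f/8 → f/11 → f/16 — 2 stops stopped down (darker).
Net so far: 4 stops brighter. Shutter speed: 2 → 1 → 1/2 → 1/4 → 1/8.

1/8s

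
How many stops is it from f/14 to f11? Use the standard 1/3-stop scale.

2/3 stop

f/14 → f/13 → f/11 — count the steps: 2 third-stops = 2/3 stop.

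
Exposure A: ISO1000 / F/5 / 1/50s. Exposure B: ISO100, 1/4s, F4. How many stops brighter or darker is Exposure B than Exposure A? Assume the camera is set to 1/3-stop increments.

Aperture: f/5 → f/4.5 → f/4 — 2/3 stop wider (brighter).
Shutter speed: 1/50 → 1/40 → 1/30 → 1/25 → 1/20 → 1/15 → 1/13 → 1/10 → 1/8 → 1/6 → 1/5 → 1/4 — 3 2/3 stops longer (brighter).
ISO: 1000 → 800 → 640 → 500 → 400 → 320 → 250 → 200 → 160 → 125 → 100 — 3 1/3 stops lower (darker).
Net: +2/3 +3 2/3 −3 1/3 = +1 stop.

1 stop brighter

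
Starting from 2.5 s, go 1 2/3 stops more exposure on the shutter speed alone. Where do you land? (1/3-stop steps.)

8 s

Shutter speed: 2.5 → 3.2 → 4 → 5 → 6 → 8 — 1 2/3 stops slower (brighter).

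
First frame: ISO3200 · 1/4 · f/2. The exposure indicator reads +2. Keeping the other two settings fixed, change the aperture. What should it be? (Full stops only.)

f/4

Overexposed by 2 stops → need 2 stops darker.
Aperture: f/2 → f/2.8 → f/4.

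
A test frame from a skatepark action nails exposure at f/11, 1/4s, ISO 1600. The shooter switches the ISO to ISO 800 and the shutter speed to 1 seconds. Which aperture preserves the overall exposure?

ISO: 1600 → 800 — 1 stop lower (darker).
Shutter speed: 1/4 → 1/2 → 1 — 2 stops slower (brighter).
Net change so far: 1 stop brighter. Offset with the aperture: f/11 → f/16.

f/16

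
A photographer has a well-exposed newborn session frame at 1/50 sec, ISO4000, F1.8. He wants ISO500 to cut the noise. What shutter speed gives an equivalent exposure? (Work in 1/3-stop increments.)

1/6s

ISO: 4000 → 3200 → 2500 → 2000 → 1600 → 1250 → 1000 → 800 → 640 → 500 — 3 stops dropped (darker).
Need 3 stops brighter from the shutter speed: 1/50 → 1/40 → 1/30 → 1/25 → 1/20 → 1/15 → 1/13 → 1/10 → 1/8 → 1/6.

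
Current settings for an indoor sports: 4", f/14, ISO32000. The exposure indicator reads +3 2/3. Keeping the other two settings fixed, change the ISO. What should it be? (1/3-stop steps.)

ISO 2500

Overexposed by 3 2/3 stops → need 3 2/3 stops darker.
ISO: 32000 → 25600 → 20000 → 16000 → 12800 → 10000 → 8000 → 6400 → 5000 → 4000 → 3200 → 2500.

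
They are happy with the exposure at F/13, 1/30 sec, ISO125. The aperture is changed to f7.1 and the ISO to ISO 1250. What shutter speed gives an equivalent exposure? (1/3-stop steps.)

Aperture: f/13 → f/11 → f/10 → f/9 → f/8 → f/7.1 — 1 2/3 stops wider (brighter).
ISO: 125 → 160 → 200 → 250 → 320 → 400 → 500 → 640 → 800 → 1000 → 1250 — 3 1/3 stops raised (brighter).
Net change so far: 5 stops brighter. Offset with the shutter speed: 1/30 → 1/40 → 1/50 → 1/60 → 1/80 → 1/100 → 1/125 → 1/160 → 1/200 → 1/250 → 1/320 → 1/400 → 1/500 → 1/640 → 1/800 → 1/1000.

1/1000s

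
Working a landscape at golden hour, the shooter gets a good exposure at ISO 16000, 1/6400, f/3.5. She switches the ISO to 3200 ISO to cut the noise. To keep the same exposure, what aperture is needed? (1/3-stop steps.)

ISO: 16000 → 12800 → 10000 → 8000 → 6400 → 5000 → 4000 → 3200 — 2 1/3 stops lower (darker).
Need 2 1/3 stops brighter from the aperture: f/3.5 → f/3.2 → f/2.8 → f/2.5 → f/2.2 → f/2 → f/1.8 → f/1.6.

f/1.6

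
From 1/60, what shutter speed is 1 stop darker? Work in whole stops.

1/125s

Shutter speed: 1/60 → 1/125 — 1 stop shorter (darker).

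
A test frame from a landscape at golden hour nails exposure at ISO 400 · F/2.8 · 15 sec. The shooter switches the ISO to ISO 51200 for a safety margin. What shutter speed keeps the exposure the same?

ISO: 400 → 800 → 1600 → 3200 → 6400 → 12800 → 25600 → 51200 — 7 stops raised (brighter).
Need 7 stops darker from the shutter speed: 15 → 8 → 4 → 2 → 1 → 1/2 → 1/4 → 1/8.

1/8s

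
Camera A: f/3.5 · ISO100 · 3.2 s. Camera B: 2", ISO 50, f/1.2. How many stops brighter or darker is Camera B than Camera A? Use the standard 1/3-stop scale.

1 1/3 stops brighter

Aperture: f/3.5 → f/3.2 → f/2.8 → f/2.5 → f/2.2 → f/2 → f/1.8 → f/1.6 → f/1.4 → f/1.2 — 3 stops wider (brighter).
Shutter speed: 3.2 → 2.5 → 2 — 2/3 stop faster (darker).
ISO: 100 → 80 → 64 → 50 — 1 stop dropped (darker).
Net: +3 −2/3 −1 = +1 1/3 stops.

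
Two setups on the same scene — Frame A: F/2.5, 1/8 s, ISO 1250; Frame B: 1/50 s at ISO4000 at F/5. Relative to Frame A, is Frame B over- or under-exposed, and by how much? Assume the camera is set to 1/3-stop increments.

3 stops darker

Aperture: f/2.5 → f/2.8 → f/3.2 → f/3.5 → f/4 → f/4.5 → f/5 — 2 stops stopped down (darker).
Shutter speed: 1/8 → 1/10 → 1/13 → 1/15 → 1/20 → 1/25 → 1/30 → 1/40 → 1/50 — 2 2/3 stops faster (darker).
ISO: 1250 → 1600 → 2000 → 2500 → 3200 → 4000 — 1 2/3 stops higher (brighter).
Net: −2 −2 2/3 +1 2/3 = −3 stops.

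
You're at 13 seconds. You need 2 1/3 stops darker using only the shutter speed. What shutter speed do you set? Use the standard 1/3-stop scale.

Shutter speed: 13 → 10 → 8 → 6 → 5 → 4 → 3.2 → 2.5 — 2 1/3 stops shorter (darker).

2.5 s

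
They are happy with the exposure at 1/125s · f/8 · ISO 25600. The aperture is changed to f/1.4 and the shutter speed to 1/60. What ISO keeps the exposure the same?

Aperture: f/8 → f/5.6 → f/4 → f/2.8 → f/2 → f/1.4 — 5 stops larger aperture (brighter).
Shutter speed: 1/125 → 1/60 — 1 stop longer (brighter).
Net change so far: 6 stops brighter. Offset with the ISO: 25600 → 12800 → 6400 → 3200 → 1600 → 800 → 400.

ISO 400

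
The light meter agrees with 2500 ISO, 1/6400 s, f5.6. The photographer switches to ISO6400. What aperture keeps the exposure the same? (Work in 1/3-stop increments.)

f/9

ISO: 2500 → 3200 → 4000 → 5000 → 6400 — 1 1/3 stops higher (brighter).
Need 1 1/3 stops darker from the aperture: f/5.6 → f/6.3 → f/7.1 → f/8 → f/9.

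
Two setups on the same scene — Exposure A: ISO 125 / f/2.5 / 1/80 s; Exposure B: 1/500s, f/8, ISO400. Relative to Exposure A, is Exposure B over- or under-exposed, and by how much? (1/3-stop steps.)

4 1/3 stops darker

Aperture: f/2.5 → f/2.8 → f/3.2 → f/3.5 → f/4 → f/4.5 → f/5 → f/5.6 → f/6.3 → f/7.1 → f/8 — 3 1/3 stops narrower (darker).
Shutter speed: 1/80 → 1/100 → 1/125 → 1/160 → 1/200 → 1/250 → 1/320 → 1/400 → 1/500 — 2 2/3 stops faster (darker).
ISO: 125 → 160 → 200 → 250 → 320 → 400 — 1 2/3 stops raised (brighter).
Net: −3 1/3 −2 2/3 +1 2/3 = −4 1/3 stops.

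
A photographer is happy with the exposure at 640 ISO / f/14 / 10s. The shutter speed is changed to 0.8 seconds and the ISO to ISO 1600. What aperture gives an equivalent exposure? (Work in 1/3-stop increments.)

Shutter speed: 10 → 8 → 6 → 5 → 4 → 3.2 → 2.5 → 2 → 1.6 → 1.3 → 1 → 0.8 — 3 2/3 stops shorter (darker).
ISO: 640 → 800 → 1000 → 1250 → 1600 — 1 1/3 stops higher (brighter).
Net change so far: 2 1/3 stops darker. Offset with the aperture: f/14 → f/13 → f/11 → f/10 → f/9 → f/8 → f/7.1 → f/6.3.

f/6.3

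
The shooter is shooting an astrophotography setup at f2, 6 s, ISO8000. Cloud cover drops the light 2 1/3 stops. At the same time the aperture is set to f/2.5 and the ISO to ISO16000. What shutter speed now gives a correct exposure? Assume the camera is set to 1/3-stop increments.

25 s

Scene light: 2 1/3 stops darker.
Aperture: f/2 → f/2.2 → f/2.5 — 2/3 stop smaller aperture (darker).
ISO: 8000 → 10000 → 12800 → 16000 — 1 stop higher (brighter).
Net so far: 2 stops darker. Shutter speed: 6 → 8 → 10 → 13 → 15 → 20 → 25.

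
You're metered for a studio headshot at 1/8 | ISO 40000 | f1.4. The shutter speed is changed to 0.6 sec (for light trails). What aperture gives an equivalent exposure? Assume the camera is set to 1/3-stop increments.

Shutter speed: 1/8 → 1/6 → 1/5 → 1/4 → 0.3 → 0.4 → 0.5 → 0.6 — 2 1/3 stops longer (brighter).
Need 2 1/3 stops darker from the aperture: f/1.4 → f/1.6 → f/1.8 → f/2 → f/2.2 → f/2.5 → f/2.8 → f/3.2.

f/3.2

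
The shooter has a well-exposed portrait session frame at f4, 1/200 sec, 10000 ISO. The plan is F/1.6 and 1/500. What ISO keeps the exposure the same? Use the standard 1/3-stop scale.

ISO 4000

Aperture: f/4 → f/3.5 → f/3.2 → f/2.8 → f/2.5 → f/2.2 → f/2 → f/1.8 → f/1.6 — 2 2/3 stops wider (brighter).
Shutter speed: 1/200 → 1/250 → 1/320 → 1/400 → 1/500 — 1 1/3 stops shorter (darker).
Net change so far: 1 1/3 stops brighter. Offset with the ISO: 10000 → 8000 → 6400 → 5000 → 4000.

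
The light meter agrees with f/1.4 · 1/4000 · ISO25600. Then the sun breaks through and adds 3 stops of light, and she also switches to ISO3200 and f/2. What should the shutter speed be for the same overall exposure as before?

Scene light: 3 stops brighter.
ISO: 25600 → 12800 → 6400 → 3200 — 3 stops dropped (darker).
Aperture: f/1.4 → f/2 — 1 stop smaller aperture (darker).
Net so far: 1 stop darker. Shutter speed: 1/4000 → 1/2000.

1/2000s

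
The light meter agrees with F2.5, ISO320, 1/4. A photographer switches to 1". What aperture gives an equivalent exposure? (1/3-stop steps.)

Shutter speed: 1/4 → 0.3 → 0.4 → 0.5 → 0.6 → 0.8 → 1 — 2 stops slower (brighter).
Need 2 stops darker from the aperture: f/2.5 → f/2.8 → f/3.2 → f/3.5 → f/4 → f/4.5 → f/5.

f/5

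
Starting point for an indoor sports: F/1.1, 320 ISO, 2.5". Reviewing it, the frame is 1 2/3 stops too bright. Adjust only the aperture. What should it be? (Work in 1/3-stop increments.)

Overexposed by 1 2/3 stops → need 1 2/3 stops darker.
Aperture: f/1.1 → f/1.2 → f/1.4 → f/1.6 → f/1.8 → f/2.

f/2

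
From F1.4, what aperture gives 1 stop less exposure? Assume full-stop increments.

Aperture: f/1.4 → f/2 — 1 stop smaller aperture (darker).

f/2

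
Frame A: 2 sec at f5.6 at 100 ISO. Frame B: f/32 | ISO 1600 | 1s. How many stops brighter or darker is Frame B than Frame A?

Aperture: f/5.6 → f/8 → f/11 → f/16 → f/22 → f/32 — 5 stops smaller aperture (darker).
Shutter speed: 2 → 1 — 1 stop faster (darker).
ISO: 100 → 200 → 400 → 800 → 1600 — 4 stops raised (brighter).
Net: −5 −1 +4 = −2 stops.

2 stops darker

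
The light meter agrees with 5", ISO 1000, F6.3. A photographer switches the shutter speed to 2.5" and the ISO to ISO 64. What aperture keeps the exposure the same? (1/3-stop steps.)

f/1.1

Shutter speed: 5 → 4 → 3.2 → 2.5 — 1 stop shorter (darker).
ISO: 1000 → 800 → 640 → 500 → 400 → 320 → 250 → 200 → 160 → 125 → 100 → 80 → 64 — 4 stops lower (darker).
Net change so far: 5 stops darker. Offset with the aperture: f/6.3 → f/5.6 → f/5 → f/4.5 → f/4 → f/3.5 → f/3.2 → f/2.8 → f/2.5 → f/2.2 → f/2 → f/1.8 → f/1.6 → f/1.4 → f/1.2 → f/1.1.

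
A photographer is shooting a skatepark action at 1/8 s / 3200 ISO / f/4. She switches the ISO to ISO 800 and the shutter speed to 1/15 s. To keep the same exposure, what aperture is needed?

ISO: 3200 → 1600 → 800 — 2 stops lower (darker).
Shutter speed: 1/8 → 1/15 — 1 stop faster (darker).
Net change so far: 3 stops darker. Offset with the aperture: f/4 → f/2.8 → f/2 → f/1.4.

f/1.4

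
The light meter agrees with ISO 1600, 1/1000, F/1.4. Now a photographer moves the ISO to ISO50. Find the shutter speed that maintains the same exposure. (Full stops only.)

ISO: 1600 → 800 → 400 → 200 → 100 → 50 — 5 stops dropped (darker).
Need 5 stops brighter from the shutter speed: 1/1000 → 1/500 → 1/250 → 1/125 → 1/60 → 1/30.

1/30s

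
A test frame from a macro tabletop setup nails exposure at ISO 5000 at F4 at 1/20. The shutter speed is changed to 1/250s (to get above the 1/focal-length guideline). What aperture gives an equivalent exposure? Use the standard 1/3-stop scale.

Shutter speed: 1/20 → 1/25 → 1/30 → 1/40 → 1/50 → 1/60 → 1/80 → 1/100 → 1/125 → 1/160 → 1/200 → 1/250 — 3 2/3 stops faster (darker).
Need 3 2/3 stops brighter from the aperture: f/4 → f/3.5 → f/3.2 → f/2.8 → f/2.5 → f/2.2 → f/2 → f/1.8 → f/1.6 → f/1.4 → f/1.2 → f/1.1.

f/1.1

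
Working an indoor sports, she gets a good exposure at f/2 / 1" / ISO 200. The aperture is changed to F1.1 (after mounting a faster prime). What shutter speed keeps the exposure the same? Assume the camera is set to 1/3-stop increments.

0.3 s

Aperture: f/2 → f/1.8 → f/1.6 → f/1.4 → f/1.2 → f/1.1 — 1 2/3 stops opened up (brighter).
Need 1 2/3 stops darker from the shutter speed: 1 → 0.8 → 0.6 → 0.5 → 0.4 → 0.3.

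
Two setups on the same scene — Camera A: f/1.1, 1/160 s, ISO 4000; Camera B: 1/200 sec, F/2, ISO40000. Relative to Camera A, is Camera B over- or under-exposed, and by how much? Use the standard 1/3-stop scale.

1 1/3 stops brighter

Aperture: f/1.1 → f/1.2 → f/1.4 → f/1.6 → f/1.8 → f/2 — 1 2/3 stops smaller aperture (darker).
Shutter speed: 1/160 → 1/200 — 1/3 stop shorter (darker).
ISO: 4000 → 5000 → 6400 → 8000 → 10000 → 12800 → 16000 → 20000 → 25600 → 32000 → 40000 — 3 1/3 stops raised (brighter).
Net: −1 2/3 −1/3 +3 1/3 = +1 1/3 stops.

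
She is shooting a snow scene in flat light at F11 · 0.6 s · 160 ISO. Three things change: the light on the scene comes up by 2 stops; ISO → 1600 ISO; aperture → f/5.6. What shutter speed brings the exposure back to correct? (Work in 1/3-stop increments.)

1/250s

Scene light: 2 stops brighter.
ISO: 160 → 200 → 250 → 320 → 400 → 500 → 640 → 800 → 1000 → 1250 → 1600 — 3 1/3 stops raised (brighter).
Aperture: f/11 → f/10 → f/9 → f/8 → f/7.1 → f/6.3 → f/5.6 — 2 stops wider (brighter).
Net so far: 7 1/3 stops brighter. Shutter speed: 0.6 → 0.5 → 0.4 → 0.3 → 1/4 → 1/5 → 1/6 → 1/8 → 1/10 → 1/13 → 1/15 → 1/20 → 1/25 → 1/30 → 1/40 → 1/50 → 1/60 → 1/80 → 1/100 → 1/125 → 1/160 → 1/200 → 1/250.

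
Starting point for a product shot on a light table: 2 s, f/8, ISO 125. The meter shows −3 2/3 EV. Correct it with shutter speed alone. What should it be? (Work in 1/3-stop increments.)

Underexposed by 3 2/3 stops → need 3 2/3 stops brighter.
Shutter speed: 2 → 2.5 → 3.2 → 4 → 5 → 6 → 8 → 10 → 13 → 15 → 20 → 25.

25 s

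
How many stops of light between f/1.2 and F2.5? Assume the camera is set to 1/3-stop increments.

2 stops

f/1.2 → f/1.4 → f/1.6 → f/1.8 → f/2 → f/2.2 → f/2.5 — count the steps: 6 third-stops = 2 stops.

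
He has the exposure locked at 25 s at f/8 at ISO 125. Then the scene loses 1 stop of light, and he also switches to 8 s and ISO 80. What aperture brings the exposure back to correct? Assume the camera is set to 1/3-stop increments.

f/2.5

Scene light: 1 stop darker.
Shutter speed: 25 → 20 → 15 → 13 → 10 → 8 — 1 2/3 stops faster (darker).
ISO: 125 → 100 → 80 — 2/3 stop lower (darker).
Net so far: 3 1/3 stops darker. Aperture: f/8 → f/7.1 → f/6.3 → f/5.6 → f/5 → f/4.5 → f/4 → f/3.5 → f/3.2 → f/2.8 → f/2.5.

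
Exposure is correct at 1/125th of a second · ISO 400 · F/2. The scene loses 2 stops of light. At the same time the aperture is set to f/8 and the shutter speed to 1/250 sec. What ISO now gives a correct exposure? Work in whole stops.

Scene light: 2 stops darker.
Aperture: f/2 → f/2.8 → f/4 → f/5.6 → f/8 — 4 stops stopped down (darker).
Shutter speed: 1/125 → 1/250 — 1 stop faster (darker).
Net so far: 7 stops darker. ISO: 400 → 800 → 1600 → 3200 → 6400 → 12800 → 25600 → 51200.

ISO 51200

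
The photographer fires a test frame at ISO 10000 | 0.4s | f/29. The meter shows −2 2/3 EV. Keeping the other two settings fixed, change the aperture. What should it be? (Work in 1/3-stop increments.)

f/11

Underexposed by 2 2/3 stops → need 2 2/3 stops brighter.
Aperture: f/29 → f/25 → f/22 → f/20 → f/18 → f/16 → f/14 → f/13 → f/11.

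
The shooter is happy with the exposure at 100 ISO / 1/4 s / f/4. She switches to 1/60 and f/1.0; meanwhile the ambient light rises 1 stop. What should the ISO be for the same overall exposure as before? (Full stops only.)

ISO 50

Scene light: 1 stop brighter.
Shutter speed: 1/4 → 1/8 → 1/15 → 1/30 → 1/60 — 4 stops faster (darker).
Aperture: f/4 → f/2.8 → f/2 → f/1.4 → f/1.0 — 4 stops larger aperture (brighter).
Net so far: 1 stop brighter. ISO: 100 → 50.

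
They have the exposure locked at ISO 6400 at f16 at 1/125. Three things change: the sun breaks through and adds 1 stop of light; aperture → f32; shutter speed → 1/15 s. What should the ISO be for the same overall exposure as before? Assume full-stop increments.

Scene light: 1 stop brighter.
Aperture: f/16 → f/22 → f/32 — 2 stops stopped down (darker).
Shutter speed: 1/125 → 1/60 → 1/30 → 1/15 — 3 stops longer (brighter).
Net so far: 2 stops brighter. ISO: 6400 → 3200 → 1600.

ISO 1600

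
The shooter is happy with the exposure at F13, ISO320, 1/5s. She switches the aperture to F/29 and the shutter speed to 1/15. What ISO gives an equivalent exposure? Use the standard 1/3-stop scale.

ISO 5000

Aperture: f/13 → f/14 → f/16 → f/18 → f/20 → f/22 → f/25 → f/29 — 2 1/3 stops stopped down (darker).
Shutter speed: 1/5 → 1/6 → 1/8 → 1/10 → 1/13 → 1/15 — 1 2/3 stops faster (darker).
Net change so far: 4 stops darker. Offset with the ISO: 320 → 400 → 500 → 640 → 800 → 1000 → 1250 → 1600 → 2000 → 2500 → 3200 → 4000 → 5000.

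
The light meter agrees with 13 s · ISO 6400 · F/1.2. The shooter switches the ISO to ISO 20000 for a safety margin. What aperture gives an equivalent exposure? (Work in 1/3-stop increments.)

f/2.2

ISO: 6400 → 8000 → 10000 → 12800 → 16000 → 20000 — 1 2/3 stops raised (brighter).
Need 1 2/3 stops darker from the aperture: f/1.2 → f/1.4 → f/1.6 → f/1.8 → f/2 → f/2.2.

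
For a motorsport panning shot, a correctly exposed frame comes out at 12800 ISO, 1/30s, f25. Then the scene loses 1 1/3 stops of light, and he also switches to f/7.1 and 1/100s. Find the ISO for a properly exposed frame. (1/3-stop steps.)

ISO 8000

Scene light: 1 1/3 stops darker.
Aperture: f/25 → f/22 → f/20 → f/18 → f/16 → f/14 → f/13 → f/11 → f/10 → f/9 → f/8 → f/7.1 — 3 2/3 stops larger aperture (brighter).
Shutter speed: 1/30 → 1/40 → 1/50 → 1/60 → 1/80 → 1/100 — 1 2/3 stops shorter (darker).
Net so far: 2/3 stop brighter. ISO: 12800 → 10000 → 8000.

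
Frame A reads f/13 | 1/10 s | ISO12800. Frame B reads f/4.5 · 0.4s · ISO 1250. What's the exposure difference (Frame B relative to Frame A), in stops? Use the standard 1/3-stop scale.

Aperture: f/13 → f/11 → f/10 → f/9 → f/8 → f/7.1 → f/6.3 → f/5.6 → f/5 → f/4.5 — 3 stops larger aperture (brighter).
Shutter speed: 1/10 → 1/8 → 1/6 → 1/5 → 1/4 → 0.3 → 0.4 — 2 stops slower (brighter).
ISO: 12800 → 10000 → 8000 → 6400 → 5000 → 4000 → 3200 → 2500 → 2000 → 1600 → 1250 — 3 1/3 stops dropped (darker).
Net: +3 +2 −3 1/3 = +1 2/3 stops.

1 2/3 stops brighter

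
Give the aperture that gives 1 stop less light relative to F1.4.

Aperture: f/1.4 → f/2 — 1 stop smaller aperture (darker).

f/2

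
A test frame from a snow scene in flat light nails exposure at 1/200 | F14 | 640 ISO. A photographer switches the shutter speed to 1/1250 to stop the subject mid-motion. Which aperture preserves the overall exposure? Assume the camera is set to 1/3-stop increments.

f/5.6

Shutter speed: 1/200 → 1/250 → 1/320 → 1/400 → 1/500 → 1/640 → 1/800 → 1/1000 → 1/1250 — 2 2/3 stops faster (darker).
Need 2 2/3 stops brighter from the aperture: f/14 → f/13 → f/11 → f/10 → f/9 → f/8 → f/7.1 → f/6.3 → f/5.6.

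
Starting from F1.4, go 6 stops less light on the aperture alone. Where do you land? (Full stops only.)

Aperture: f/1.4 → f/2 → f/2.8 → f/4 → f/5.6 → f/8 → f/11 — 6 stops stopped down (darker).

f/11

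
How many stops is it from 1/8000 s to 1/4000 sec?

1 stop

1/8000 → 1/4000 — count the steps: 1 stop.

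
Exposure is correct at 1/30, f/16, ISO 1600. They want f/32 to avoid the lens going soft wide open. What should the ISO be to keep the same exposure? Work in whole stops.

ISO 6400

Aperture: f/16 → f/22 → f/32 — 2 stops stopped down (darker).
Need 2 stops brighter from the ISO: 1600 → 3200 → 6400.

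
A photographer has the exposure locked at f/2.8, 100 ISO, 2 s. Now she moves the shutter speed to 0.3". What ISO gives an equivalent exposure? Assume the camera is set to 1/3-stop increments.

ISO 640

Shutter speed: 2 → 1.6 → 1.3 → 1 → 0.8 → 0.6 → 0.5 → 0.4 → 0.3 — 2 2/3 stops faster (darker).
Need 2 2/3 stops brighter from the ISO: 100 → 125 → 160 → 200 → 250 → 320 → 400 → 500 → 640.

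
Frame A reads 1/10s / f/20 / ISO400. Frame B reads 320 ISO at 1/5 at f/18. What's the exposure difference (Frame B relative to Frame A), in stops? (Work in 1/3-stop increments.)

Aperture: f/20 → f/18 — 1/3 stop wider (brighter).
Shutter speed: 1/10 → 1/8 → 1/6 → 1/5 — 1 stop slower (brighter).
ISO: 400 → 320 — 1/3 stop lower (darker).
Net: +1/3 +1 −1/3 = +1 stop.

1 stop brighter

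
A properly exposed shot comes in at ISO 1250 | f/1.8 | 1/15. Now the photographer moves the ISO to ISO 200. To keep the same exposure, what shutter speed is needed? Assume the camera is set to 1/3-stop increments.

0.4 s

ISO: 1250 → 1000 → 800 → 640 → 500 → 400 → 320 → 250 → 200 — 2 2/3 stops dropped (darker).
Need 2 2/3 stops brighter from the shutter speed: 1/15 → 1/13 → 1/10 → 1/8 → 1/6 → 1/5 → 1/4 → 0.3 → 0.4.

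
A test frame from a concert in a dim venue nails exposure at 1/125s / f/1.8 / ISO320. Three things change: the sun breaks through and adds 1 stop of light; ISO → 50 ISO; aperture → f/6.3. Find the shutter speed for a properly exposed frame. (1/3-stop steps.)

0.3 s

Scene light: 1 stop brighter.
ISO: 320 → 250 → 200 → 160 → 125 → 100 → 80 → 64 → 50 — 2 2/3 stops dropped (darker).
Aperture: f/1.8 → f/2 → f/2.2 → f/2.5 → f/2.8 → f/3.2 → f/3.5 → f/4 → f/4.5 → f/5 → f/5.6 → f/6.3 — 3 2/3 stops narrower (darker).
Net so far: 5 1/3 stops darker. Shutter speed: 1/125 → 1/100 → 1/80 → 1/60 → 1/50 → 1/40 → 1/30 → 1/25 → 1/20 → 1/15 → 1/13 → 1/10 → 1/8 → 1/6 → 1/5 → 1/4 → 0.3.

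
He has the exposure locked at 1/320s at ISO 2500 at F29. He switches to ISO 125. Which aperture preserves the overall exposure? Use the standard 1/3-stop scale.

f/6.3

ISO: 2500 → 2000 → 1600 → 1250 → 1000 → 800 → 640 → 500 → 400 → 320 → 250 → 200 → 160 → 125 — 4 1/3 stops dropped (darker).
Need 4 1/3 stops brighter from the aperture: f/29 → f/25 → f/22 → f/20 → f/18 → f/16 → f/14 → f/13 → f/11 → f/10 → f/9 → f/8 → f/7.1 → f/6.3.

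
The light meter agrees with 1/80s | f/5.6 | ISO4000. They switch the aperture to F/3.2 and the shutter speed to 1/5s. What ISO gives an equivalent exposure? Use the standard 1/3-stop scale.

Aperture: f/5.6 → f/5 → f/4.5 → f/4 → f/3.5 → f/3.2 — 1 2/3 stops wider (brighter).
Shutter speed: 1/80 → 1/60 → 1/50 → 1/40 → 1/30 → 1/25 → 1/20 → 1/15 → 1/13 → 1/10 → 1/8 → 1/6 → 1/5 — 4 stops slower (brighter).
Net change so far: 5 2/3 stops brighter. Offset with the ISO: 4000 → 3200 → 2500 → 2000 → 1600 → 1250 → 1000 → 800 → 640 → 500 → 400 → 320 → 250 → 200 → 160 → 125 → 100 → 80.

ISO 80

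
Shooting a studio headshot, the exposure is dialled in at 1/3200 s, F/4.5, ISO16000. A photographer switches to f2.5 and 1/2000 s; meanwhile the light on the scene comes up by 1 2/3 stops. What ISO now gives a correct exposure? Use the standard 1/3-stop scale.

Scene light: 1 2/3 stops brighter.
Aperture: f/4.5 → f/4 → f/3.5 → f/3.2 → f/2.8 → f/2.5 — 1 2/3 stops opened up (brighter).
Shutter speed: 1/3200 → 1/2500 → 1/2000 — 2/3 stop slower (brighter).
Net so far: 4 stops brighter. ISO: 16000 → 12800 → 10000 → 8000 → 6400 → 5000 → 4000 → 3200 → 2500 → 2000 → 1600 → 1250 → 1000.

ISO 1000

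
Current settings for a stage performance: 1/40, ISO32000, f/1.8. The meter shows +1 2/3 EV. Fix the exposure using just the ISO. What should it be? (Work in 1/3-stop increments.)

Overexposed by 1 2/3 stops → need 1 2/3 stops darker.
ISO: 32000 → 25600 → 20000 → 16000 → 12800 → 10000.

ISO 10000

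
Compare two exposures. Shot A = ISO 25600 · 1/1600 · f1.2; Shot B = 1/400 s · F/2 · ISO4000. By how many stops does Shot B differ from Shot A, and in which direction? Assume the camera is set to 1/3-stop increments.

2 stops darker

Aperture: f/1.2 → f/1.4 → f/1.6 → f/1.8 → f/2 — 1 1/3 stops stopped down (darker).
Shutter speed: 1/1600 → 1/1250 → 1/1000 → 1/800 → 1/640 → 1/500 → 1/400 — 2 stops slower (brighter).
ISO: 25600 → 20000 → 16000 → 12800 → 10000 → 8000 → 6400 → 5000 → 4000 — 2 2/3 stops dropped (darker).
Net: −1 1/3 +2 −2 2/3 = −2 stops.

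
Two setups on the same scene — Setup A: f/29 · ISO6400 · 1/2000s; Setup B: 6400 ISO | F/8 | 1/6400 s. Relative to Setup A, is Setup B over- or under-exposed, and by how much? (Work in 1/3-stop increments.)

2 stops brighter

Aperture: f/29 → f/25 → f/22 → f/20 → f/18 → f/16 → f/14 → f/13 → f/11 → f/10 → f/9 → f/8 — 3 2/3 stops larger aperture (brighter).
Shutter speed: 1/2000 → 1/2500 → 1/3200 → 1/4000 → 1/5000 → 1/6400 — 1 2/3 stops shorter (darker).
ISO: unchanged.
Net: +3 2/3 −1 2/3 = +2 stops.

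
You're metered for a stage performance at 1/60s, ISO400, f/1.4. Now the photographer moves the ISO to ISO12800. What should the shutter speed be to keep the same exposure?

1/2000s

ISO: 400 → 800 → 1600 → 3200 → 6400 → 12800 — 5 stops higher (brighter).
Need 5 stops darker from the shutter speed: 1/60 → 1/125 → 1/250 → 1/500 → 1/1000 → 1/2000.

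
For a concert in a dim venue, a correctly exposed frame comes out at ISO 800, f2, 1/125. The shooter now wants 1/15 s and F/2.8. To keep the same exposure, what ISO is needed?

ISO 200

Shutter speed: 1/125 → 1/60 → 1/30 → 1/15 — 3 stops longer (brighter).
Aperture: f/2 → f/2.8 — 1 stop smaller aperture (darker).
Net change so far: 2 stops brighter. Offset with the ISO: 800 → 400 → 200.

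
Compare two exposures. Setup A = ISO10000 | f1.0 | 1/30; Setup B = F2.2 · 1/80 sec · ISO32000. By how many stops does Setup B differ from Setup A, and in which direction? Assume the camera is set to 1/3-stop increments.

Aperture: f/1.0 → f/1.1 → f/1.2 → f/1.4 → f/1.6 → f/1.8 → f/2 → f/2.2 — 2 1/3 stops narrower (darker).
Shutter speed: 1/30 → 1/40 → 1/50 → 1/60 → 1/80 — 1 1/3 stops shorter (darker).
ISO: 10000 → 12800 → 16000 → 20000 → 25600 → 32000 — 1 2/3 stops higher (brighter).
Net: −2 1/3 −1 1/3 +1 2/3 = −2 stops.

2 stops darker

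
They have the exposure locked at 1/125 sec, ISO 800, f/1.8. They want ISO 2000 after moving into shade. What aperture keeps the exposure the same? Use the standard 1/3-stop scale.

ISO: 800 → 1000 → 1250 → 1600 → 2000 — 1 1/3 stops raised (brighter).
Need 1 1/3 stops darker from the aperture: f/1.8 → f/2 → f/2.2 → f/2.5 → f/2.8.

f/2.8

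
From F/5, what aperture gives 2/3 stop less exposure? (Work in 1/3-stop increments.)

f/6.3

Aperture: f/5 → f/5.6 → f/6.3 — 2/3 stop smaller aperture (darker).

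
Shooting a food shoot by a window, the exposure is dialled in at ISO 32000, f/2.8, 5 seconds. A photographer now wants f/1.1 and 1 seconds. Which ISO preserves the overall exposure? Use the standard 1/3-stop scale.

Aperture: f/2.8 → f/2.5 → f/2.2 → f/2 → f/1.8 → f/1.6 → f/1.4 → f/1.2 → f/1.1 — 2 2/3 stops larger aperture (brighter).
Shutter speed: 5 → 4 → 3.2 → 2.5 → 2 → 1.6 → 1.3 → 1 — 2 1/3 stops shorter (darker).
Net change so far: 1/3 stop brighter. Offset with the ISO: 32000 → 25600.

ISO 25600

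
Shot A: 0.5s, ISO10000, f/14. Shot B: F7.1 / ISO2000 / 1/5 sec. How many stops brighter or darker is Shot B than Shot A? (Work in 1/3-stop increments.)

Aperture: f/14 → f/13 → f/11 → f/10 → f/9 → f/8 → f/7.1 — 2 stops opened up (brighter).
Shutter speed: 0.5 → 0.4 → 0.3 → 1/4 → 1/5 — 1 1/3 stops shorter (darker).
ISO: 10000 → 8000 → 6400 → 5000 → 4000 → 3200 → 2500 → 2000 — 2 1/3 stops dropped (darker).
Net: +2 −1 1/3 −2 1/3 = −1 2/3 stops.

1 2/3 stops darker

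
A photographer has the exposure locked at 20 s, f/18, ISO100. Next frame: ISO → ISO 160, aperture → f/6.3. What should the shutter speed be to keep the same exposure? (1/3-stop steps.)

ISO: 100 → 125 → 160 — 2/3 stop raised (brighter).
Aperture: f/18 → f/16 → f/14 → f/13 → f/11 → f/10 → f/9 → f/8 → f/7.1 → f/6.3 — 3 stops opened up (brighter).
Net change so far: 3 2/3 stops brighter. Offset with the shutter speed: 20 → 15 → 13 → 10 → 8 → 6 → 5 → 4 → 3.2 → 2.5 → 2 → 1.6.

1.6 s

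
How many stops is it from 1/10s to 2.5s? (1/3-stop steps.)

1/10 → 1/8 → 1/6 → 1/5 → 1/4 → 0.3 → 0.4 → 0.5 → 0.6 → 0.8 → 1 → 1.3 → 1.6 → 2 → 2.5 — count the steps: 14 third-stops = 4 2/3 stops.

4 2/3 stops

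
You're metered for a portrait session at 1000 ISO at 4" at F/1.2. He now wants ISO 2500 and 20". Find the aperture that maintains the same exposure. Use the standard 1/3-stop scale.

f/4.5

ISO: 1000 → 1250 → 1600 → 2000 → 2500 — 1 1/3 stops raised (brighter).
Shutter speed: 4 → 5 → 6 → 8 → 10 → 13 → 15 → 20 — 2 1/3 stops longer (brighter).
Net change so far: 3 2/3 stops brighter. Offset with the aperture: f/1.2 → f/1.4 → f/1.6 → f/1.8 → f/2 → f/2.2 → f/2.5 → f/2.8 → f/3.2 → f/3.5 → f/4 → f/4.5.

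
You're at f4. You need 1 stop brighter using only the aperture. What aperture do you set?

f/2.8

Aperture: f/4 → f/2.8 — 1 stop opened up (brighter).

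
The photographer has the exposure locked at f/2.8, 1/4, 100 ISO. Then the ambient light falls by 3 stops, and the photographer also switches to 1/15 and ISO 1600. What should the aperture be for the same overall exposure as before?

f/2

Scene light: 3 stops darker.
Shutter speed: 1/4 → 1/8 → 1/15 — 2 stops shorter (darker).
ISO: 100 → 200 → 400 → 800 → 1600 — 4 stops higher (brighter).
Net so far: 1 stop darker. Aperture: f/2.8 → f/2.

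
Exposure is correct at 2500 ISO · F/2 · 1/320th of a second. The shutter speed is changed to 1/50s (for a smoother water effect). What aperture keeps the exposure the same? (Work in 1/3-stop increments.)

Shutter speed: 1/320 → 1/250 → 1/200 → 1/160 → 1/125 → 1/100 → 1/80 → 1/60 → 1/50 — 2 2/3 stops longer (brighter).
Need 2 2/3 stops darker from the aperture: f/2 → f/2.2 → f/2.5 → f/2.8 → f/3.2 → f/3.5 → f/4 → f/4.5 → f/5.

f/5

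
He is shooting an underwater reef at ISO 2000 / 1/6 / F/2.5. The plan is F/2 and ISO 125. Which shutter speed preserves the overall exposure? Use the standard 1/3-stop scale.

1.6 s

Aperture: f/2.5 → f/2.2 → f/2 — 2/3 stop larger aperture (brighter).
ISO: 2000 → 1600 → 1250 → 1000 → 800 → 640 → 500 → 400 → 320 → 250 → 200 → 160 → 125 — 4 stops dropped (darker).
Net change so far: 3 1/3 stops darker. Offset with the shutter speed: 1/6 → 1/5 → 1/4 → 0.3 → 0.4 → 0.5 → 0.6 → 0.8 → 1 → 1.3 → 1.6.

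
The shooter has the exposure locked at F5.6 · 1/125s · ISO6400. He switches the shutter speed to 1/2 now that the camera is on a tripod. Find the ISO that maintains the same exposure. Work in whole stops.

ISO 100

Shutter speed: 1/125 → 1/60 → 1/30 → 1/15 → 1/8 → 1/4 → 1/2 — 6 stops longer (brighter).
Need 6 stops darker from the ISO: 6400 → 3200 → 1600 → 800 → 400 → 200 → 100.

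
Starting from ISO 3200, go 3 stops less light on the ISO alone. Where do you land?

ISO 400

ISO: 3200 → 1600 → 800 → 400 — 3 stops lower (darker).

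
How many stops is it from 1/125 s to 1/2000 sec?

1/125 → 1/250 → 1/500 → 1/1000 → 1/2000 — count the steps: 4 stops.

4 stops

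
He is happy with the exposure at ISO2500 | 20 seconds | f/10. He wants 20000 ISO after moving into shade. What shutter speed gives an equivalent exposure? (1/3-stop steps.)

ISO: 2500 → 3200 → 4000 → 5000 → 6400 → 8000 → 10000 → 12800 → 16000 → 20000 — 3 stops raised (brighter).
Need 3 stops darker from the shutter speed: 20 → 15 → 13 → 10 → 8 → 6 → 5 → 4 → 3.2 → 2.5.

2.5 s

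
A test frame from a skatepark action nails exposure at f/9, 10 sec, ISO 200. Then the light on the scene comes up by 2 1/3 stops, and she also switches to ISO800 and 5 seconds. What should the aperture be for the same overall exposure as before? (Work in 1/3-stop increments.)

f/29

Scene light: 2 1/3 stops brighter.
ISO: 200 → 250 → 320 → 400 → 500 → 640 → 800 — 2 stops raised (brighter).
Shutter speed: 10 → 8 → 6 → 5 — 1 stop faster (darker).
Net so far: 3 1/3 stops brighter. Aperture: f/9 → f/10 → f/11 → f/13 → f/14 → f/16 → f/18 → f/20 → f/22 → f/25 → f/29.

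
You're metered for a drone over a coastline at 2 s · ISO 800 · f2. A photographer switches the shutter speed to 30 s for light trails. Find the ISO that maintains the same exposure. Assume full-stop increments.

ISO 50

Shutter speed: 2 → 4 → 8 → 15 → 30 — 4 stops longer (brighter).
Need 4 stops darker from the ISO: 800 → 400 → 200 → 100 → 50.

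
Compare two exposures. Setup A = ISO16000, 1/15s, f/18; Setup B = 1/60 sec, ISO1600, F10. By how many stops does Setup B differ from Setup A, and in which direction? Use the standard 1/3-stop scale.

Aperture: f/18 → f/16 → f/14 → f/13 → f/11 → f/10 — 1 2/3 stops larger aperture (brighter).
Shutter speed: 1/15 → 1/20 → 1/25 → 1/30 → 1/40 → 1/50 → 1/60 — 2 stops faster (darker).
ISO: 16000 → 12800 → 10000 → 8000 → 6400 → 5000 → 4000 → 3200 → 2500 → 2000 → 1600 — 3 1/3 stops lower (darker).
Net: +1 2/3 −2 −3 1/3 = −3 2/3 stops.

3 2/3 stops darker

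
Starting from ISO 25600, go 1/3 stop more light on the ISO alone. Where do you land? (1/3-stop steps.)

ISO: 25600 → 32000 — 1/3 stop higher (brighter).

ISO 32000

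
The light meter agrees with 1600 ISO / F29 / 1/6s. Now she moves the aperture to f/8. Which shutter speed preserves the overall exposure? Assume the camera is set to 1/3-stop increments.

1/80s

Aperture: f/29 → f/25 → f/22 → f/20 → f/18 → f/16 → f/14 → f/13 → f/11 → f/10 → f/9 → f/8 — 3 2/3 stops wider (brighter).
Need 3 2/3 stops darker from the shutter speed: 1/6 → 1/8 → 1/10 → 1/13 → 1/15 → 1/20 → 1/25 → 1/30 → 1/40 → 1/50 → 1/60 → 1/80.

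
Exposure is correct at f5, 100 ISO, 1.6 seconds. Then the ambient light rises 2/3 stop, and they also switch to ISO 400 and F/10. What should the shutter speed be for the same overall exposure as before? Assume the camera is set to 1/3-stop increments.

Scene light: 2/3 stop brighter.
ISO: 100 → 125 → 160 → 200 → 250 → 320 → 400 — 2 stops higher (brighter).
Aperture: f/5 → f/5.6 → f/6.3 → f/7.1 → f/8 → f/9 → f/10 — 2 stops stopped down (darker).
Net so far: 2/3 stop brighter. Shutter speed: 1.6 → 1.3 → 1.

1 s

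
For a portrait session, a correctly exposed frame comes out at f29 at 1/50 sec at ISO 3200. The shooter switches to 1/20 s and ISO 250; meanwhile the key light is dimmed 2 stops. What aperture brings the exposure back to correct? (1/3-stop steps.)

f/6.3

Scene light: 2 stops darker.
Shutter speed: 1/50 → 1/40 → 1/30 → 1/25 → 1/20 — 1 1/3 stops slower (brighter).
ISO: 3200 → 2500 → 2000 → 1600 → 1250 → 1000 → 800 → 640 → 500 → 400 → 320 → 250 — 3 2/3 stops lower (darker).
Net so far: 4 1/3 stops darker. Aperture: f/29 → f/25 → f/22 → f/20 → f/18 → f/16 → f/14 → f/13 → f/11 → f/10 → f/9 → f/8 → f/7.1 → f/6.3.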